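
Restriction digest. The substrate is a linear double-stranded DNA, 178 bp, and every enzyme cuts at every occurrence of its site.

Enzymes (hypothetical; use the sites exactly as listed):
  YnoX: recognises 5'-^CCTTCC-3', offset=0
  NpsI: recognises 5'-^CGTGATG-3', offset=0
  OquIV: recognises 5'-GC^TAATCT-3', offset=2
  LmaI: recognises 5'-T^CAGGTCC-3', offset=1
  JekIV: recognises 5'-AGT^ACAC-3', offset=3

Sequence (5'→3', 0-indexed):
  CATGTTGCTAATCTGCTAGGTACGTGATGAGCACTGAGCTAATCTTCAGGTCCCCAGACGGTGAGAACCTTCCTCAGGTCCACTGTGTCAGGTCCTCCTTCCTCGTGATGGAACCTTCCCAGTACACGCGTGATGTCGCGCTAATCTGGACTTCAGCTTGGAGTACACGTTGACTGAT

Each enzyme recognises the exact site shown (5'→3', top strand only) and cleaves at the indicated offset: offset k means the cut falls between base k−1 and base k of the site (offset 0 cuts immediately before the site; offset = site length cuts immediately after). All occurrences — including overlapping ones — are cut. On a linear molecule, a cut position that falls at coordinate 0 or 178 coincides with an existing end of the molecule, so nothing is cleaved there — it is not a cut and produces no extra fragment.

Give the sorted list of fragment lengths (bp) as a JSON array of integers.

Scan for sites:
  YnoX (CCTTCC, off=0): starts [67, 96, 113] → cuts [67, 96, 113]
  NpsI (CGTGATG, off=0): starts [22, 103, 128] → cuts [22, 103, 128]
  OquIV (GCTAATCT, off=2): starts [6, 37, 139] → cuts [8, 39, 141]
  LmaI (TCAGGTCC, off=1): starts [45, 73, 87] → cuts [46, 74, 88]
  JekIV (AGTACAC, off=3): starts [120, 161] → cuts [123, 164]

Pooled cuts: [8, 22, 39, 46, 67, 74, 88, 96, 103, 113, 123, 128, 141, 164]

Fragment lengths:
  [0,8): 8 bp
  [8,22): 14 bp
  [22,39): 17 bp
  [39,46): 7 bp
  [46,67): 21 bp
  [67,74): 7 bp
  [74,88): 14 bp
  [88,96): 8 bp
  [96,103): 7 bp
  [103,113): 10 bp
  [113,123): 10 bp
  [123,128): 5 bp
  [128,141): 13 bp
  [141,164): 23 bp
  [164,178): 14 bp

[5,7,7,7,8,8,10,10,13,14,14,14,17,21,23]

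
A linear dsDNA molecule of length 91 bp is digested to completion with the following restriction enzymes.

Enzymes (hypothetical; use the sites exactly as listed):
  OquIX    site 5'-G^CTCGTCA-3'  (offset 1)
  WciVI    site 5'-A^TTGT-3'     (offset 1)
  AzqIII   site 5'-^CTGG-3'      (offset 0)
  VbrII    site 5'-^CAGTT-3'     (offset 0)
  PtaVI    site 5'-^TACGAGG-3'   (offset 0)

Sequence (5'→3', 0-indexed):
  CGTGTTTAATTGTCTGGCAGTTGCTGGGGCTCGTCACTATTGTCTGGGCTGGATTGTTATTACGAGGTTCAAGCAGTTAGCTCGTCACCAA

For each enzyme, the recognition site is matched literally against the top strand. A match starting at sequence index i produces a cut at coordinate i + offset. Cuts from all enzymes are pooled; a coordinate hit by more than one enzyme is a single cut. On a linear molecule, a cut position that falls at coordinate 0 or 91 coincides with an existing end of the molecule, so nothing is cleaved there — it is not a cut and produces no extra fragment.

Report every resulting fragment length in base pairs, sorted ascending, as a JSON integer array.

[4,4,4,5,5,6,6,7,7,9,10,11,13]

Scan for sites:
  OquIX GCTCGTCA/1: at [28, 79] ⇒ [29, 80]
  WciVI ATTGT/1: at [8, 38, 52] ⇒ [9, 39, 53]
  AzqIII CTGG/0: at [13, 23, 43, 48] ⇒ [13, 23, 43, 48]
  VbrII CAGTT/0: at [17, 73] ⇒ [17, 73]
  PtaVI TACGAGG/0: at [60] ⇒ [60]

All cut coordinates (distinct, sorted): [9, 13, 17, 23, 29, 39, 43, 48, 53, 60, 73, 80]

Fragment lengths:
  [0,9): 9 bp
  [9,13): 4 bp
  [13,17): 4 bp
  [17,23): 6 bp
  [23,29): 6 bp
  [29,39): 10 bp
  [39,43): 4 bp
  [43,48): 5 bp
  [48,53): 5 bp
  [53,60): 7 bp
  [60,73): 13 bp
  [73,80): 7 bp
  [80,91): 11 bp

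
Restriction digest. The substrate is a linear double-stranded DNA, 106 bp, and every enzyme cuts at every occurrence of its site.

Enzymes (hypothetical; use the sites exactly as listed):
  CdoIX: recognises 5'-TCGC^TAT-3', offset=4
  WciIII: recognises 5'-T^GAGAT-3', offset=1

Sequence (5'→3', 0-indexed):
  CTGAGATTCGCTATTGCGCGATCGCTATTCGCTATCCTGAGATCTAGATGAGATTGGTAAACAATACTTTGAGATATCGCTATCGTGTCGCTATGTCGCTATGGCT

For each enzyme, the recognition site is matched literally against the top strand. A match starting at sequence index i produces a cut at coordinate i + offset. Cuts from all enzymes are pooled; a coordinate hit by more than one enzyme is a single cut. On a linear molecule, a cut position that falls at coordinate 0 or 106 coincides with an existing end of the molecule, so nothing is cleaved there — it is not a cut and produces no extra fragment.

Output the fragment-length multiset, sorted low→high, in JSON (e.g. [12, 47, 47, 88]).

[2,6,7,7,8,9,10,11,11,14,21]

Scan for sites:
  CdoIX (TCGCTAT, off=4): starts [7, 21, 28, 76, 87, 95] → cuts [11, 25, 32, 80, 91, 99]
  WciIII (TGAGAT, off=1): starts [1, 37, 48, 69] → cuts [2, 38, 49, 70]

All cut coordinates (distinct, sorted): [2, 11, 25, 32, 38, 49, 70, 80, 91, 99]

Fragment lengths:
  [0,2): 2 bp
  [2,11): 9 bp
  [11,25): 14 bp
  [25,32): 7 bp
  [32,38): 6 bp
  [38,49): 11 bp
  [49,70): 21 bp
  [70,80): 10 bp
  [80,91): 11 bp
  [91,99): 8 bp
  [99,106): 7 bp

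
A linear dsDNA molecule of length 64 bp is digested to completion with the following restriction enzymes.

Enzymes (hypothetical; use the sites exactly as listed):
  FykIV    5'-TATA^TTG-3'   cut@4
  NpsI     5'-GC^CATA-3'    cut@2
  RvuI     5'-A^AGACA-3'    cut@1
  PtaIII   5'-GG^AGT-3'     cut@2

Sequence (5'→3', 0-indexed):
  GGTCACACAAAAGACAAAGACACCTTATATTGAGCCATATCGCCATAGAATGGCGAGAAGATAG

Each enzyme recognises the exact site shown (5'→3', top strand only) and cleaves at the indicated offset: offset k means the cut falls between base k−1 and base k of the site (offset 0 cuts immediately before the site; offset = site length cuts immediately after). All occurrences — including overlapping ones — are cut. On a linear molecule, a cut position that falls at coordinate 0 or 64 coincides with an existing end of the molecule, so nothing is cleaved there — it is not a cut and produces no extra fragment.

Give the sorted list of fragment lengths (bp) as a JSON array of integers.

[6,6,8,11,12,21]

Scan for sites:
  FykIV (TATATTG, off=4): starts [25] → cuts [29]
  NpsI (GCCATA, off=2): starts [33, 41] → cuts [35, 43]
  RvuI (AAGACA, off=1): starts [10, 16] → cuts [11, 17]
  PtaIII (GGAGT, off=2): no sites

Pooled cuts: [11, 17, 29, 35, 43]

Fragment lengths:
  [0,11): 11 bp
  [11,17): 6 bp
  [17,29): 12 bp
  [29,35): 6 bp
  [35,43): 8 bp
  [43,64): 21 bp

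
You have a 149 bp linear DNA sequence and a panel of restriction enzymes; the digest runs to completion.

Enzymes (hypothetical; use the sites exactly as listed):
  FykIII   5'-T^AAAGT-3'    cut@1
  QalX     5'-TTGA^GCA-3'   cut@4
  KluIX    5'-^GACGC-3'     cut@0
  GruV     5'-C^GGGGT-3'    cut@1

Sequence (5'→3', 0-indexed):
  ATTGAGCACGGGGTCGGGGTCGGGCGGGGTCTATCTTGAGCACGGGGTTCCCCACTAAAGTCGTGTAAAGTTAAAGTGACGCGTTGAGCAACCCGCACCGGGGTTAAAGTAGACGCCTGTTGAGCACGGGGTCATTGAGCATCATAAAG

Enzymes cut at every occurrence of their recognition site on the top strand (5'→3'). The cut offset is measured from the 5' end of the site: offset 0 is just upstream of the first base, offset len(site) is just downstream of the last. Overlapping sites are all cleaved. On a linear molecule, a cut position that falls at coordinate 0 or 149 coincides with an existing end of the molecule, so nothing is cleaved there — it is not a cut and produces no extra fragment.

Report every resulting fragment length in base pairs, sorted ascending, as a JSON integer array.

[4,4,4,5,5,6,6,6,6,10,10,10,11,11,12,12,13,14]

Site scan:
  FykIII TAAAGT/1: at [55, 65, 71, 104] ⇒ [56, 66, 72, 105]
  QalX TTGAGCA/4: at [1, 35, 83, 119, 134] ⇒ [5, 39, 87, 123, 138]
  KluIX GACGC/0: at [77, 111] ⇒ [77, 111]
  GruV CGGGGT/1: at [8, 14, 24, 42, 98, 126] ⇒ [9, 15, 25, 43, 99, 127]

All cut coordinates (distinct, sorted): [5, 9, 15, 25, 39, 43, 56, 66, 72, 77, 87, 99, 105, 111, 123, 127, 138]

Fragments:
  [0,5): 5 bp
  [5,9): 4 bp
  [9,15): 6 bp
  [15,25): 10 bp
  [25,39): 14 bp
  [39,43): 4 bp
  [43,56): 13 bp
  [56,66): 10 bp
  [66,72): 6 bp
  [72,77): 5 bp
  [77,87): 10 bp
  [87,99): 12 bp
  [99,105): 6 bp
  [105,111): 6 bp
  [111,123): 12 bp
  [123,127): 4 bp
  [127,138): 11 bp
  [138,149): 11 bp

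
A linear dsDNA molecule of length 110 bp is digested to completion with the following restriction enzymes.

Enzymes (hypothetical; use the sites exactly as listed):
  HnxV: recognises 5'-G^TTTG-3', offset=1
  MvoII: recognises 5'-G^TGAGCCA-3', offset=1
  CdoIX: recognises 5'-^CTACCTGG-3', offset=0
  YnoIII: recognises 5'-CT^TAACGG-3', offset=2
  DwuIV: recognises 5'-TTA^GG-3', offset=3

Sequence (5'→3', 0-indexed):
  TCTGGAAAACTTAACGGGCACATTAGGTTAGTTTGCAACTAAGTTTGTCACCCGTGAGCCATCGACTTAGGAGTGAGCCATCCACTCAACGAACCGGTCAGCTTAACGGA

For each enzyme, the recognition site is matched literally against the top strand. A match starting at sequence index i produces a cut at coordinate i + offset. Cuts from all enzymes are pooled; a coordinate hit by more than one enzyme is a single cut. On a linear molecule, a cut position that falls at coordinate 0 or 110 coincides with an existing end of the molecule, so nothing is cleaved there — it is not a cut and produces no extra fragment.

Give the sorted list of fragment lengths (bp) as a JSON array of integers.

[4,6,7,11,11,12,14,15,30]

Per-enzyme occurrences:
  HnxV (GTTTG, off=1): starts [30, 42] → cuts [31, 43]
  MvoII (GTGAGCCA, off=1): starts [53, 72] → cuts [54, 73]
  CdoIX (CTACCTGG, off=0): no sites
  YnoIII (CTTAACGG, off=2): starts [9, 101] → cuts [11, 103]
  DwuIV (TTAGG, off=3): starts [22, 66] → cuts [25, 69]

Pooled cuts: [11, 25, 31, 43, 54, 69, 73, 103]

Fragments:
  [0,11): 11 bp
  [11,25): 14 bp
  [25,31): 6 bp
  [31,43): 12 bp
  [43,54): 11 bp
  [54,69): 15 bp
  [69,73): 4 bp
  [73,103): 30 bp
  [103,110): 7 bp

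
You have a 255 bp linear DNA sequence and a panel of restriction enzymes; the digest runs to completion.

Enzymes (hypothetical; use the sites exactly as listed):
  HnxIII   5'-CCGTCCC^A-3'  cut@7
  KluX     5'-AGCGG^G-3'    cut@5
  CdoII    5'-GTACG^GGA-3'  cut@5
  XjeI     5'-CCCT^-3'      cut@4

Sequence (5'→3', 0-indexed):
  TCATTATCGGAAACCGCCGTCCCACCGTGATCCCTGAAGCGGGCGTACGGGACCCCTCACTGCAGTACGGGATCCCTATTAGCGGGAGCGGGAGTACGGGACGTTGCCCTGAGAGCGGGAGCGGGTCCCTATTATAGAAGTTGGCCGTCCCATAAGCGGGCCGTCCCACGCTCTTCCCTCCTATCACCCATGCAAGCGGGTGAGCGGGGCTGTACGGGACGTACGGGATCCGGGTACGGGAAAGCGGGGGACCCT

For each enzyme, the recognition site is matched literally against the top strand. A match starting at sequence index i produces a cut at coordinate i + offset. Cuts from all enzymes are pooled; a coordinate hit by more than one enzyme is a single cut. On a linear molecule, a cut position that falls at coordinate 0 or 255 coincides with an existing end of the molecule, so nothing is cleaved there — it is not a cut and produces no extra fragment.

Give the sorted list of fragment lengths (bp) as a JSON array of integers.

Per-enzyme occurrences:
  HnxIII CCGTCCCA/7: at [16, 144, 160] ⇒ [23, 151, 167]
  KluX AGCGGG/5: at [37, 80, 86, 113, 119, 154, 194, 202, 242] ⇒ [42, 85, 91, 118, 124, 159, 199, 207, 247]
  CdoII GTACGGGA/5: at [44, 64, 93, 211, 220, 233] ⇒ [49, 69, 98, 216, 225, 238]
  XjeI CCCT/4: at [31, 53, 73, 106, 126, 175, 251] ⇒ [35, 57, 77, 110, 130, 179] (position 255 is a terminus of the linear molecule — no cut)

Pooled cuts: [23, 35, 42, 49, 57, 69, 77, 85, 91, 98, 110, 118, 124, 130, 151, 159, 167, 179, 199, 207, 216, 225, 238, 247]

Fragment lengths:
  [0,23): 23 bp
  [23,35): 12 bp
  [35,42): 7 bp
  [42,49): 7 bp
  [49,57): 8 bp
  [57,69): 12 bp
  [69,77): 8 bp
  [77,85): 8 bp
  [85,91): 6 bp
  [91,98): 7 bp
  [98,110): 12 bp
  [110,118): 8 bp
  [118,124): 6 bp
  [124,130): 6 bp
  [130,151): 21 bp
  [151,159): 8 bp
  [159,167): 8 bp
  [167,179): 12 bp
  [179,199): 20 bp
  [199,207): 8 bp
  [207,216): 9 bp
  [216,225): 9 bp
  [225,238): 13 bp
  [238,247): 9 bp
  [247,255): 8 bp

[6,6,6,7,7,7,8,8,8,8,8,8,8,8,9,9,9,12,12,12,12,13,20,21,23]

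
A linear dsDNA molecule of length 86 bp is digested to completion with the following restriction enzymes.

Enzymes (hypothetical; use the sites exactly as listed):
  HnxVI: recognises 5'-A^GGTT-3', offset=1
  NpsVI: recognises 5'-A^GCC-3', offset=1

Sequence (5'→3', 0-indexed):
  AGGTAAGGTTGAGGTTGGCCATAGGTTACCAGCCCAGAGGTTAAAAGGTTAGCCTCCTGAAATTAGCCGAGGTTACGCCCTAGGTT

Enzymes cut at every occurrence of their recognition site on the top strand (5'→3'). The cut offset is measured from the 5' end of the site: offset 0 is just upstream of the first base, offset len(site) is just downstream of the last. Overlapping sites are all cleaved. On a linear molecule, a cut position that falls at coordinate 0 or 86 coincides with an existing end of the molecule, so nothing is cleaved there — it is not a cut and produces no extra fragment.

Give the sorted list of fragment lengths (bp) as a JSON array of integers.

Site scan:
  HnxVI (AGGTT, off=1): starts [5, 11, 22, 37, 45, 69, 81] → cuts [6, 12, 23, 38, 46, 70, 82]
  NpsVI (AGCC, off=1): starts [30, 50, 64] → cuts [31, 51, 65]

Pooled cuts: [6, 12, 23, 31, 38, 46, 51, 65, 70, 82]

Fragment lengths:
  [0,6): 6 bp
  [6,12): 6 bp
  [12,23): 11 bp
  [23,31): 8 bp
  [31,38): 7 bp
  [38,46): 8 bp
  [46,51): 5 bp
  [51,65): 14 bp
  [65,70): 5 bp
  [70,82): 12 bp
  [82,86): 4 bp

[4,5,5,6,6,7,8,8,11,12,14]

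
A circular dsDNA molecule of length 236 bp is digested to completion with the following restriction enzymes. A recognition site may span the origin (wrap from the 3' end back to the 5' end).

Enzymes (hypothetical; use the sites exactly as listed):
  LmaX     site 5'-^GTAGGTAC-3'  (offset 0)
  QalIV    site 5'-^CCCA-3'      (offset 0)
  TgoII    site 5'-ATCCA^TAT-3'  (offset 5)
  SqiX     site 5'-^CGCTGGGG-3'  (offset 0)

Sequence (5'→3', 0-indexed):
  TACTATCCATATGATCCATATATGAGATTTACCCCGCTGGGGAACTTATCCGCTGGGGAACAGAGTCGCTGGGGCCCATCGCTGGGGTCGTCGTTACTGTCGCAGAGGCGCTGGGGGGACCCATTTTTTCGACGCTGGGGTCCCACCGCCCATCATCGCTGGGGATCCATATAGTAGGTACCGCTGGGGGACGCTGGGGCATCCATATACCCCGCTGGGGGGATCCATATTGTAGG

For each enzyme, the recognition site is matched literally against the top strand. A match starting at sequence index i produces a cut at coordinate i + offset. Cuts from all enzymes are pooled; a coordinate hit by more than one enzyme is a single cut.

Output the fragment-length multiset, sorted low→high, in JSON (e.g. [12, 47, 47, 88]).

[4,4,5,7,7,8,8,8,9,9,10,11,13,13,14,14,15,16,16,16,29]

Scan for sites:
  LmaX (GTAGGTAC, off=0): starts [173, 231] → cuts [173, 231]
  QalIV (CCCA, off=0): starts [74, 119, 141, 148] → cuts [74, 119, 141, 148]
  TgoII (ATCCATAT, off=5): starts [4, 13, 164, 200, 222] → cuts [9, 18, 169, 205, 227]
  SqiX (CGCTGGGG, off=0): starts [34, 50, 66, 79, 108, 132, 156, 181, 191, 212] → cuts [34, 50, 66, 79, 108, 132, 156, 181, 191, 212]

All cut coordinates (distinct, sorted): [9, 18, 34, 50, 66, 74, 79, 108, 119, 132, 141, 148, 156, 169, 173, 181, 191, 205, 212, 227, 231]

Fragments:
  9→18: 9 bp
  18→34: 16 bp
  34→50: 16 bp
  50→66: 16 bp
  66→74: 8 bp
  74→79: 5 bp
  79→108: 29 bp
  108→119: 11 bp
  119→132: 13 bp
  132→141: 9 bp
  141→148: 7 bp
  148→156: 8 bp
  156→169: 13 bp
  169→173: 4 bp
  173→181: 8 bp
  181→191: 10 bp
  191→205: 14 bp
  205→212: 7 bp
  212→227: 15 bp
  227→231: 4 bp
  231→9 (wrap): 236-231+9 = 14 bp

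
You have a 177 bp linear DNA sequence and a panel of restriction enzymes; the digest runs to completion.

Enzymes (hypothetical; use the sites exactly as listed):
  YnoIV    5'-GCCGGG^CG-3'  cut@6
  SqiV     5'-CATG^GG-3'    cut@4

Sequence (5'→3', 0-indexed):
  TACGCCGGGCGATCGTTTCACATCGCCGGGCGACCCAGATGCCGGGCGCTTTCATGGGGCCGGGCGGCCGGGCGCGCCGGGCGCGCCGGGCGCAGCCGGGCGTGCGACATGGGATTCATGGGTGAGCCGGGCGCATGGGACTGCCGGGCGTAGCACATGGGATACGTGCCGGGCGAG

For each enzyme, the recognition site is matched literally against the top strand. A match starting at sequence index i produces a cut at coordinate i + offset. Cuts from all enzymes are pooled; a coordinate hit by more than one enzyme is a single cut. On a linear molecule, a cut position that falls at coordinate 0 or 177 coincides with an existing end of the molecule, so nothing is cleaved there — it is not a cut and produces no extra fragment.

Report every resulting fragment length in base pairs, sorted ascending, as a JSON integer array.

Per-enzyme occurrences:
  YnoIV GCCGGGCG/6: at [3, 24, 40, 58, 66, 75, 84, 94, 125, 142, 167] ⇒ [9, 30, 46, 64, 72, 81, 90, 100, 131, 148, 173]
  SqiV CATGGG/4: at [52, 107, 116, 133, 155] ⇒ [56, 111, 120, 137, 159]

Pooled cuts: [9, 30, 46, 56, 64, 72, 81, 90, 100, 111, 120, 131, 137, 148, 159, 173]

Fragments:
  [0,9): 9 bp
  [9,30): 21 bp
  [30,46): 16 bp
  [46,56): 10 bp
  [56,64): 8 bp
  [64,72): 8 bp
  [72,81): 9 bp
  [81,90): 9 bp
  [90,100): 10 bp
  [100,111): 11 bp
  [111,120): 9 bp
  [120,131): 11 bp
  [131,137): 6 bp
  [137,148): 11 bp
  [148,159): 11 bp
  [159,173): 14 bp
  [173,177): 4 bp

[4,6,8,8,9,9,9,9,10,10,11,11,11,11,14,16,21]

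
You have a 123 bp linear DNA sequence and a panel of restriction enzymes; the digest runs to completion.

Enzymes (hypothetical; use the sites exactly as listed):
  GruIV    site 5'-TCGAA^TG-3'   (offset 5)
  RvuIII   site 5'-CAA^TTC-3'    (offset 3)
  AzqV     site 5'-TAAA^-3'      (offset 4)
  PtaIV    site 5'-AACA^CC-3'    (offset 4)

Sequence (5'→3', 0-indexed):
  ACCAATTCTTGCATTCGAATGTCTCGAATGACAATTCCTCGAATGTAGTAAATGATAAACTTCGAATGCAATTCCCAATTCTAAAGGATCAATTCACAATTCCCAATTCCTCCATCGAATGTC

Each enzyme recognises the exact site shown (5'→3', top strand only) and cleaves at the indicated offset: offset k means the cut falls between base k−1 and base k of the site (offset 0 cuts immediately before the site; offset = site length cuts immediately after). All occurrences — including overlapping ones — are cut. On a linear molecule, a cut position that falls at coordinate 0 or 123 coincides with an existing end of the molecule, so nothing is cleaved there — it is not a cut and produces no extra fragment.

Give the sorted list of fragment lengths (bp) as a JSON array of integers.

[4,5,5,6,7,7,7,7,7,7,7,9,9,9,13,14]

Site scan:
  GruIV TCGAATG/5: at [14, 23, 38, 61, 114] ⇒ [19, 28, 43, 66, 119]
  RvuIII CAATTC/3: at [2, 31, 68, 75, 89, 96, 103] ⇒ [5, 34, 71, 78, 92, 99, 106]
  AzqV TAAA/4: at [48, 55, 81] ⇒ [52, 59, 85]
  PtaIV (AACACC, off=4): no sites

Pooled cuts: [5, 19, 28, 34, 43, 52, 59, 66, 71, 78, 85, 92, 99, 106, 119]

Fragments:
  [0,5): 5 bp
  [5,19): 14 bp
  [19,28): 9 bp
  [28,34): 6 bp
  [34,43): 9 bp
  [43,52): 9 bp
  [52,59): 7 bp
  [59,66): 7 bp
  [66,71): 5 bp
  [71,78): 7 bp
  [78,85): 7 bp
  [85,92): 7 bp
  [92,99): 7 bp
  [99,106): 7 bp
  [106,119): 13 bp
  [119,123): 4 bp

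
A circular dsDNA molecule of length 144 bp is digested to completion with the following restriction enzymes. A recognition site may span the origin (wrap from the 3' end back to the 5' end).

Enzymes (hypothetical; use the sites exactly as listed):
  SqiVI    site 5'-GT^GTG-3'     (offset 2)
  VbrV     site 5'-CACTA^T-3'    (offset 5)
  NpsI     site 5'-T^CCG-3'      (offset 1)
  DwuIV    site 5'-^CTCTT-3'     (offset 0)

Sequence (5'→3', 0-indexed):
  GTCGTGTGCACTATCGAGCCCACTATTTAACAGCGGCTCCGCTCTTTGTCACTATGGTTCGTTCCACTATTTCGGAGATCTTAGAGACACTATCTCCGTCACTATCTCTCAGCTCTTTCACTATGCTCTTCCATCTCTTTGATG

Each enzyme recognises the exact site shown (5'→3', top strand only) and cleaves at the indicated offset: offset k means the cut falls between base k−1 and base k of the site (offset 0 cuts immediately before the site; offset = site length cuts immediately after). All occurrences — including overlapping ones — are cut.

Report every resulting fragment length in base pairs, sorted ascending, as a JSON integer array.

Per-enzyme occurrences:
  SqiVI GTGTG/2: at [3] ⇒ [5]
  VbrV CACTAT/5: at [8, 20, 49, 64, 87, 99, 118] ⇒ [13, 25, 54, 69, 92, 104, 123]
  NpsI TCCG/1: at [37, 94] ⇒ [38, 95]
  DwuIV CTCTT/0: at [41, 112, 125, 134] ⇒ [41, 112, 125, 134]

Pooled cuts: [5, 13, 25, 38, 41, 54, 69, 92, 95, 104, 112, 123, 125, 134]

Fragments:
  5→13: 8 bp
  13→25: 12 bp
  25→38: 13 bp
  38→41: 3 bp
  41→54: 13 bp
  54→69: 15 bp
  69→92: 23 bp
  92→95: 3 bp
  95→104: 9 bp
  104→112: 8 bp
  112→123: 11 bp
  123→125: 2 bp
  125→134: 9 bp
  134→5 (wrap): 144-134+5 = 15 bp

[2,3,3,8,8,9,9,11,12,13,13,15,15,23]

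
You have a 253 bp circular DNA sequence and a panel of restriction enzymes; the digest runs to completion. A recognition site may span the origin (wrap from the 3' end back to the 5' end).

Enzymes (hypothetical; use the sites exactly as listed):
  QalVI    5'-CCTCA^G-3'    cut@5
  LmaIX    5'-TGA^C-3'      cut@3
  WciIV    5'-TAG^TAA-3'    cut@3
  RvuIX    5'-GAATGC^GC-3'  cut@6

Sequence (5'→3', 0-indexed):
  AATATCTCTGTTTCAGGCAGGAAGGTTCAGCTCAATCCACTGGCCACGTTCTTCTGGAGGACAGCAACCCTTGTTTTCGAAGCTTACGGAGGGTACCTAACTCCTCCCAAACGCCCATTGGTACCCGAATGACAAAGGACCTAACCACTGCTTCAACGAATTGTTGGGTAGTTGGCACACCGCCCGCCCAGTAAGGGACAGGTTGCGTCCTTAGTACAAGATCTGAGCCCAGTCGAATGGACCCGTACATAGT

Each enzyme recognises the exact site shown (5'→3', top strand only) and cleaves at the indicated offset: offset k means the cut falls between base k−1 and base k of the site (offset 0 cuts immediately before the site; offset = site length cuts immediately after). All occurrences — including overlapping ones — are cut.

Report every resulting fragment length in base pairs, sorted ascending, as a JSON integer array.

Per-enzyme occurrences:
  QalVI (CCTCAG, off=5): no sites
  LmaIX TGAC/3: at [129] ⇒ [132]
  WciIV TAGTAA/3: at [249] ⇒ [252]
  RvuIX (GAATGCGC, off=6): no sites

All cut coordinates (distinct, sorted): [132, 252]

Fragment lengths:
  132→252: 120 bp
  252→132 (wrap): 253-252+132 = 133 bp

[120,133]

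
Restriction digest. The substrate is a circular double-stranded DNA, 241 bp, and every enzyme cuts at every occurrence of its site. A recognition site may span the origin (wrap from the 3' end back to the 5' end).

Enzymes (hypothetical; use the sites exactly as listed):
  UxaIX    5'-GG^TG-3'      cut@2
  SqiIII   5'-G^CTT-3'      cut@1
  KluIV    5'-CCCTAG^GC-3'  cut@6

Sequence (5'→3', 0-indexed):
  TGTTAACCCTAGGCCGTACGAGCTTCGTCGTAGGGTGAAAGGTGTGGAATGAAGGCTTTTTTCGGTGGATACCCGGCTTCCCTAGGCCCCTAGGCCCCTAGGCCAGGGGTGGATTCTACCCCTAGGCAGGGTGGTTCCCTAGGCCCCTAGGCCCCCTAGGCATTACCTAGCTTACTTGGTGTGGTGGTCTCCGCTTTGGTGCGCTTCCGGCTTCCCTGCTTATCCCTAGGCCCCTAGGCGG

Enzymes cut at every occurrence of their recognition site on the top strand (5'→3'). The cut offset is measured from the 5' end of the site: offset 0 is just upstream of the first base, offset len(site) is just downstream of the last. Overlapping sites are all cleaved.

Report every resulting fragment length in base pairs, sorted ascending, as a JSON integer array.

Site scan:
  UxaIX (GGTG, off=2): starts [33, 40, 63, 107, 129, 177, 182, 197, 239] → cuts [0, 35, 42, 65, 109, 131, 179, 184, 199]
  SqiIII (GCTT, off=1): starts [21, 54, 75, 169, 192, 202, 209, 217] → cuts [22, 55, 76, 170, 193, 203, 210, 218]
  KluIV (CCCTAGGC, off=6): starts [6, 79, 87, 95, 119, 136, 144, 153, 223, 231] → cuts [12, 85, 93, 101, 125, 142, 150, 159, 229, 237]

All cut coordinates (distinct, sorted): [0, 12, 22, 35, 42, 55, 65, 76, 85, 93, 101, 109, 125, 131, 142, 150, 159, 170, 179, 184, 193, 199, 203, 210, 218, 229, 237]

Fragments:
  0→12: 12 bp
  12→22: 10 bp
  22→35: 13 bp
  35→42: 7 bp
  42→55: 13 bp
  55→65: 10 bp
  65→76: 11 bp
  76→85: 9 bp
  85→93: 8 bp
  93→101: 8 bp
  101→109: 8 bp
  109→125: 16 bp
  125→131: 6 bp
  131→142: 11 bp
  142→150: 8 bp
  150→159: 9 bp
  159→170: 11 bp
  170→179: 9 bp
  179→184: 5 bp
  184→193: 9 bp
  193→199: 6 bp
  199→203: 4 bp
  203→210: 7 bp
  210→218: 8 bp
  218→229: 11 bp
  229→237: 8 bp
  237→0 (wrap): 241-237+0 = 4 bp

[4,4,5,6,6,7,7,8,8,8,8,8,8,9,9,9,9,10,10,11,11,11,11,12,13,13,16]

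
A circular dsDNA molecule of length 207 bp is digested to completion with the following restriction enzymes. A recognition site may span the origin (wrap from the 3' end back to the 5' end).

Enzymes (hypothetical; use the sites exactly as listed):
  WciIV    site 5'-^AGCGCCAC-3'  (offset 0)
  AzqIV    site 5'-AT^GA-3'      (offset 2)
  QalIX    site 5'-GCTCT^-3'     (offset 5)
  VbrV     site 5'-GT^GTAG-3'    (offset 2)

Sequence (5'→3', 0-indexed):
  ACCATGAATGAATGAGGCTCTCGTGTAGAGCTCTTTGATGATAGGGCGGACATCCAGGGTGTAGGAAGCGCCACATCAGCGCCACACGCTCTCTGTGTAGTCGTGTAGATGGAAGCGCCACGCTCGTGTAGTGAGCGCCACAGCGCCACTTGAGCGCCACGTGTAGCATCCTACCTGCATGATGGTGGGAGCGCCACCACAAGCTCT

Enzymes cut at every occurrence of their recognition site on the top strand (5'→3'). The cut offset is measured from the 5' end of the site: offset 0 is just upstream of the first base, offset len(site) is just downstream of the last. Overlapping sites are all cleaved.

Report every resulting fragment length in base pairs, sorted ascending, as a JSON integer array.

[3,4,4,4,5,5,6,6,8,8,8,9,9,10,10,11,11,14,15,18,18,21]

Scan for sites:
  WciIV AGCGCCAC/0: at [66, 77, 113, 133, 141, 152, 189] ⇒ [66, 77, 113, 133, 141, 152, 189]
  AzqIV ATGA/2: at [3, 7, 11, 37, 178] ⇒ [5, 9, 13, 39, 180]
  QalIX GCTCT/5: at [16, 29, 87, 202] ⇒ [0, 21, 34, 92]
  VbrV GTGTAG/2: at [22, 58, 94, 102, 125, 160] ⇒ [24, 60, 96, 104, 127, 162]

All cut coordinates (distinct, sorted): [0, 5, 9, 13, 21, 24, 34, 39, 60, 66, 77, 92, 96, 104, 113, 127, 133, 141, 152, 162, 180, 189]

Fragments:
  0→5: 5 bp
  5→9: 4 bp
  9→13: 4 bp
  13→21: 8 bp
  21→24: 3 bp
  24→34: 10 bp
  34→39: 5 bp
  39→60: 21 bp
  60→66: 6 bp
  66→77: 11 bp
  77→92: 15 bp
  92→96: 4 bp
  96→104: 8 bp
  104→113: 9 bp
  113→127: 14 bp
  127→133: 6 bp
  133→141: 8 bp
  141→152: 11 bp
  152→162: 10 bp
  162→180: 18 bp
  180→189: 9 bp
  189→0 (wrap): 207-189+0 = 18 bp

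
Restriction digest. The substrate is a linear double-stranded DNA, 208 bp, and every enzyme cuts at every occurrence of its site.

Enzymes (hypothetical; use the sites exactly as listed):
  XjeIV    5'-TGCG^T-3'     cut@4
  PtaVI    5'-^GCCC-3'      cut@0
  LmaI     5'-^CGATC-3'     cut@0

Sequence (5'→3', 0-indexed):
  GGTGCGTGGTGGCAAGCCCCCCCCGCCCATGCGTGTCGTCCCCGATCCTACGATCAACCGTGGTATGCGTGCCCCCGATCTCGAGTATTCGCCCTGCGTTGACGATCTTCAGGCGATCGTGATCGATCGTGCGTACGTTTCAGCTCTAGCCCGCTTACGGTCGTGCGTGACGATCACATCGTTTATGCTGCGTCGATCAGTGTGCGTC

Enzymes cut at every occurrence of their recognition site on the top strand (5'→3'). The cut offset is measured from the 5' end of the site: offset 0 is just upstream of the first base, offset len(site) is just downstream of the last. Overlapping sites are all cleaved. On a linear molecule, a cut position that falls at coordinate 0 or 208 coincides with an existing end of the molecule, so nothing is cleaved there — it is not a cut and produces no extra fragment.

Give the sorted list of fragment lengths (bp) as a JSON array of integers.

Scan for sites:
  XjeIV (TGCGT, off=4): starts [2, 29, 65, 94, 129, 163, 188, 202] → cuts [6, 33, 69, 98, 133, 167, 192, 206]
  PtaVI (GCCC, off=0): starts [15, 24, 70, 90, 148] → cuts [15, 24, 70, 90, 148]
  LmaI (CGATC, off=0): starts [42, 50, 75, 102, 113, 123, 170, 193] → cuts [42, 50, 75, 102, 113, 123, 170, 193]

Pooled cuts: [6, 15, 24, 33, 42, 50, 69, 70, 75, 90, 98, 102, 113, 123, 133, 148, 167, 170, 192, 193, 206]

Fragment lengths:
  [0,6): 6 bp
  [6,15): 9 bp
  [15,24): 9 bp
  [24,33): 9 bp
  [33,42): 9 bp
  [42,50): 8 bp
  [50,69): 19 bp
  [69,70): 1 bp
  [70,75): 5 bp
  [75,90): 15 bp
  [90,98): 8 bp
  [98,102): 4 bp
  [102,113): 11 bp
  [113,123): 10 bp
  [123,133): 10 bp
  [133,148): 15 bp
  [148,167): 19 bp
  [167,170): 3 bp
  [170,192): 22 bp
  [192,193): 1 bp
  [193,206): 13 bp
  [206,208): 2 bp

[1,1,2,3,4,5,6,8,8,9,9,9,9,10,10,11,13,15,15,19,19,22]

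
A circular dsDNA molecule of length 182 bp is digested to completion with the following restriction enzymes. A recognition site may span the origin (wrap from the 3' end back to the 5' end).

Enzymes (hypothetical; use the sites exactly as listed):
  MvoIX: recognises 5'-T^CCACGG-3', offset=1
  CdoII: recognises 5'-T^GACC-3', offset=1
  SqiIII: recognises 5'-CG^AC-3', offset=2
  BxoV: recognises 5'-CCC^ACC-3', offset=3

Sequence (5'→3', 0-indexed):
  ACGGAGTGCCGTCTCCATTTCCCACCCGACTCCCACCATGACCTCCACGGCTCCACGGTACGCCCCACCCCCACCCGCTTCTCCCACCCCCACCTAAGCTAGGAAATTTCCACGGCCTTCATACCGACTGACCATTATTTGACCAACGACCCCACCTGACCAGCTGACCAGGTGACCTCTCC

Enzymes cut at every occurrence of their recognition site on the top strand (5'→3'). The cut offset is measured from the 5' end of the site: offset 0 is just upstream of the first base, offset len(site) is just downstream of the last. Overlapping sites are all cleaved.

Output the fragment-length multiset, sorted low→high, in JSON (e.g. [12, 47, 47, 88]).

Scan for sites:
  MvoIX TCCACGG/1: at [43, 51, 108, 179] ⇒ [44, 52, 109, 180]
  CdoII TGACC/1: at [38, 128, 139, 156, 164, 172] ⇒ [39, 129, 140, 157, 165, 173]
  SqiIII CGAC/2: at [26, 124, 146] ⇒ [28, 126, 148]
  BxoV CCCACC/3: at [20, 31, 63, 69, 82, 88, 150] ⇒ [23, 34, 66, 72, 85, 91, 153]

All cut coordinates (distinct, sorted): [23, 28, 34, 39, 44, 52, 66, 72, 85, 91, 109, 126, 129, 140, 148, 153, 157, 165, 173, 180]

Fragments:
  23→28: 5 bp
  28→34: 6 bp
  34→39: 5 bp
  39→44: 5 bp
  44→52: 8 bp
  52→66: 14 bp
  66→72: 6 bp
  72→85: 13 bp
  85→91: 6 bp
  91→109: 18 bp
  109→126: 17 bp
  126→129: 3 bp
  129→140: 11 bp
  140→148: 8 bp
  148→153: 5 bp
  153→157: 4 bp
  157→165: 8 bp
  165→173: 8 bp
  173→180: 7 bp
  180→23 (wrap): 182-180+23 = 25 bp

[3,4,5,5,5,5,6,6,6,7,8,8,8,8,11,13,14,17,18,25]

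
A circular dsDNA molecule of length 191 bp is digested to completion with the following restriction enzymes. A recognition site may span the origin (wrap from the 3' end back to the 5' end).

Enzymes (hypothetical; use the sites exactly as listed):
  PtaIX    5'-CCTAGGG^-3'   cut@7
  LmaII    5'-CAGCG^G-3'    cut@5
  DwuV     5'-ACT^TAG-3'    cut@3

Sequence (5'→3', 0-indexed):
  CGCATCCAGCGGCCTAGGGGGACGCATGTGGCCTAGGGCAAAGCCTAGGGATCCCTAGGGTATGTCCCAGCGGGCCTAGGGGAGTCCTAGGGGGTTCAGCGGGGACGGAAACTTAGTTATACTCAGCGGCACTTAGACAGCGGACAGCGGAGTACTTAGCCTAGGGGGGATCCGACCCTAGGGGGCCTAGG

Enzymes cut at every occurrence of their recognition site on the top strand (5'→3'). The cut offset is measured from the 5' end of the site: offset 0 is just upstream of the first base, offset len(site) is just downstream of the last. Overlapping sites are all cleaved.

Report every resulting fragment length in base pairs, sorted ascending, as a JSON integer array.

[5,7,7,8,9,9,9,10,10,11,12,12,12,15,17,19,19]

Scan for sites:
  PtaIX (CCTAGGG, off=7): starts [12, 31, 43, 53, 74, 85, 159, 176] → cuts [19, 38, 50, 60, 81, 92, 166, 183]
  LmaII (CAGCGG, off=5): starts [6, 67, 96, 123, 137, 144] → cuts [11, 72, 101, 128, 142, 149]
  DwuV (ACTTAG, off=3): starts [110, 130, 153] → cuts [113, 133, 156]

Pooled cuts: [11, 19, 38, 50, 60, 72, 81, 92, 101, 113, 128, 133, 142, 149, 156, 166, 183]

Fragments:
  11→19: 8 bp
  19→38: 19 bp
  38→50: 12 bp
  50→60: 10 bp
  60→72: 12 bp
  72→81: 9 bp
  81→92: 11 bp
  92→101: 9 bp
  101→113: 12 bp
  113→128: 15 bp
  128→133: 5 bp
  133→142: 9 bp
  142→149: 7 bp
  149→156: 7 bp
  156→166: 10 bp
  166→183: 17 bp
  183→11 (wrap): 191-183+11 = 19 bp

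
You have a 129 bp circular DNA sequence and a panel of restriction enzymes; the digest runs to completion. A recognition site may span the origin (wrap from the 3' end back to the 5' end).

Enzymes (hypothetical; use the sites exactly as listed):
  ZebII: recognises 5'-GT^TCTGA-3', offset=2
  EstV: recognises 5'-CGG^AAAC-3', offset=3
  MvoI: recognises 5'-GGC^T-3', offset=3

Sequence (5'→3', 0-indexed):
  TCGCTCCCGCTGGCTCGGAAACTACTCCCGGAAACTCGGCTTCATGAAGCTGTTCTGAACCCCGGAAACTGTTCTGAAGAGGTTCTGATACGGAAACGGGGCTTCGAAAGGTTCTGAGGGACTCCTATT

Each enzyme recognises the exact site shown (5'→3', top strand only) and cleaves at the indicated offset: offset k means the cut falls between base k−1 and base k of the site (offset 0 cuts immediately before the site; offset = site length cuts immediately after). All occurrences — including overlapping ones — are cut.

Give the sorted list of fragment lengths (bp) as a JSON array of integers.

Per-enzyme occurrences:
  ZebII (GTTCTGA, off=2): starts [51, 70, 81, 110] → cuts [53, 72, 83, 112]
  EstV (CGGAAAC, off=3): starts [15, 28, 62, 90] → cuts [18, 31, 65, 93]
  MvoI (GGCT, off=3): starts [11, 37, 99] → cuts [14, 40, 102]

Pooled cuts: [14, 18, 31, 40, 53, 65, 72, 83, 93, 102, 112]

Fragments:
  14→18: 4 bp
  18→31: 13 bp
  31→40: 9 bp
  40→53: 13 bp
  53→65: 12 bp
  65→72: 7 bp
  72→83: 11 bp
  83→93: 10 bp
  93→102: 9 bp
  102→112: 10 bp
  112→14 (wrap): 129-112+14 = 31 bp

[4,7,9,9,10,10,11,12,13,13,31]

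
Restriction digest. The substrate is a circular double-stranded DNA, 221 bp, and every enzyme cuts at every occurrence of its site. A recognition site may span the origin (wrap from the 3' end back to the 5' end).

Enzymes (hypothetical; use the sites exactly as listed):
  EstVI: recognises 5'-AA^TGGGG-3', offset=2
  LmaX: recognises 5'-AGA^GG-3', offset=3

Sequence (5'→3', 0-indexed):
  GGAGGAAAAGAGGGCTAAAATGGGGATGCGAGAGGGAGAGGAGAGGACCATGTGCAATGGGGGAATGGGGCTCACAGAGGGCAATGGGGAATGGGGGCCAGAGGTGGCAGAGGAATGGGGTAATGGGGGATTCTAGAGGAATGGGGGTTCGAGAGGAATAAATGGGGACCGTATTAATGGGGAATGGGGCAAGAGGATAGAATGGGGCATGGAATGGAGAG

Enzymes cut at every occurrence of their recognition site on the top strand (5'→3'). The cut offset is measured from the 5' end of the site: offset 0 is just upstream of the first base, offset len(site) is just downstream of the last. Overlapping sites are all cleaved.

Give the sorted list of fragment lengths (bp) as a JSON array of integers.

[4,4,5,6,6,7,7,8,8,8,8,9,9,10,11,12,13,13,13,13,14,15,18]

Per-enzyme occurrences:
  EstVI AATGGGG/2: at [18, 55, 63, 82, 89, 113, 121, 139, 160, 175, 182, 200] ⇒ [20, 57, 65, 84, 91, 115, 123, 141, 162, 177, 184, 202]
  LmaX AGAGG/3: at [8, 30, 36, 41, 75, 99, 108, 134, 151, 191, 217] ⇒ [11, 33, 39, 44, 78, 102, 111, 137, 154, 194, 220]

All cut coordinates (distinct, sorted): [11, 20, 33, 39, 44, 57, 65, 78, 84, 91, 102, 111, 115, 123, 137, 141, 154, 162, 177, 184, 194, 202, 220]

Fragments:
  11→20: 9 bp
  20→33: 13 bp
  33→39: 6 bp
  39→44: 5 bp
  44→57: 13 bp
  57→65: 8 bp
  65→78: 13 bp
  78→84: 6 bp
  84→91: 7 bp
  91→102: 11 bp
  102→111: 9 bp
  111→115: 4 bp
  115→123: 8 bp
  123→137: 14 bp
  137→141: 4 bp
  141→154: 13 bp
  154→162: 8 bp
  162→177: 15 bp
  177→184: 7 bp
  184→194: 10 bp
  194→202: 8 bp
  202→220: 18 bp
  220→11 (wrap): 221-220+11 = 12 bp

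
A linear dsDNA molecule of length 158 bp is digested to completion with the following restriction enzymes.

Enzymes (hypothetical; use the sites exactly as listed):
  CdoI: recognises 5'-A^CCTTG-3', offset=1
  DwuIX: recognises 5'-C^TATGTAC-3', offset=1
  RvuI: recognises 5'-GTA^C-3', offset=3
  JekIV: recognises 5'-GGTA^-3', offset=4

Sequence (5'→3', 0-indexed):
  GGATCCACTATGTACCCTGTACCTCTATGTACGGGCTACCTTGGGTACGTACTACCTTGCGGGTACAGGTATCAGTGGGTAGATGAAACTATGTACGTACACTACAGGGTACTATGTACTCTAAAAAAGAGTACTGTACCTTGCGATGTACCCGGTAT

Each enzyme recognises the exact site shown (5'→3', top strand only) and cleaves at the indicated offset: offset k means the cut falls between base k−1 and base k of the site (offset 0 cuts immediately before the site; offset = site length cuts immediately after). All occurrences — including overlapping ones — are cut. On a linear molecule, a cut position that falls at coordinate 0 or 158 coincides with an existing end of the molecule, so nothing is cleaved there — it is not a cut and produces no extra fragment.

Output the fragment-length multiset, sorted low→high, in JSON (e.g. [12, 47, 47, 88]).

[1,1,3,4,4,4,5,6,6,6,6,6,7,7,7,8,8,9,10,11,12,12,15]

Site scan:
  CdoI (ACCTTG, off=1): starts [37, 53, 137] → cuts [38, 54, 138]
  DwuIX (CTATGTAC, off=1): starts [7, 24, 88, 111] → cuts [8, 25, 89, 112]
  RvuI (GTAC, off=3): starts [11, 18, 28, 44, 48, 62, 92, 96, 108, 115, 130, 135, 147] → cuts [14, 21, 31, 47, 51, 65, 95, 99, 111, 118, 133, 138, 150]
  JekIV (GGTA, off=4): starts [43, 61, 67, 77, 107, 153] → cuts [47, 65, 71, 81, 111, 157]

Pooled cuts: [8, 14, 21, 25, 31, 38, 47, 51, 54, 65, 71, 81, 89, 95, 99, 111, 112, 118, 133, 138, 150, 157]

Fragments:
  [0,8): 8 bp
  [8,14): 6 bp
  [14,21): 7 bp
  [21,25): 4 bp
  [25,31): 6 bp
  [31,38): 7 bp
  [38,47): 9 bp
  [47,51): 4 bp
  [51,54): 3 bp
  [54,65): 11 bp
  [65,71): 6 bp
  [71,81): 10 bp
  [81,89): 8 bp
  [89,95): 6 bp
  [95,99): 4 bp
  [99,111): 12 bp
  [111,112): 1 bp
  [112,118): 6 bp
  [118,133): 15 bp
  [133,138): 5 bp
  [138,150): 12 bp
  [150,157): 7 bp
  [157,158): 1 bp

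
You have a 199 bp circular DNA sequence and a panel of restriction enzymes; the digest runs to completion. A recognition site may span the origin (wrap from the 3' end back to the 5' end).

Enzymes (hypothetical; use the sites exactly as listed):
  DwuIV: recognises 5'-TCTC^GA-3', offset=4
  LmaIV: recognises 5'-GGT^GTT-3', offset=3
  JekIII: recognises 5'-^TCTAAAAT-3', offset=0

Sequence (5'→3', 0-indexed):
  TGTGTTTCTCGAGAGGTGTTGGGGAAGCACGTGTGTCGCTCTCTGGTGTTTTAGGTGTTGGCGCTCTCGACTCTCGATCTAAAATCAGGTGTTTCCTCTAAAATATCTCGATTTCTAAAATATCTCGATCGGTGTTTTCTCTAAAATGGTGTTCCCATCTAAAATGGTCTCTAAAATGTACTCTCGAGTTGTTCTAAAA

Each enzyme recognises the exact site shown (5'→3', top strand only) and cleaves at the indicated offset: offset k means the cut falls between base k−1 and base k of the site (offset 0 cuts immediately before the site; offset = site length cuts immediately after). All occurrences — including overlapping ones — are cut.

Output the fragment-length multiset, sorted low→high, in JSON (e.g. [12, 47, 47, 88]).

[2,4,6,6,7,7,7,7,7,9,11,12,12,13,13,13,16,17,30]

Per-enzyme occurrences:
  DwuIV (TCTCGA, off=4): starts [6, 64, 71, 105, 122, 181] → cuts [10, 68, 75, 109, 126, 185]
  LmaIV (GGTGTT, off=3): starts [14, 44, 53, 87, 130, 147] → cuts [17, 47, 56, 90, 133, 150]
  JekIII (TCTAAAAT, off=0): starts [77, 96, 113, 139, 157, 169, 192] → cuts [77, 96, 113, 139, 157, 169, 192]

All cut coordinates (distinct, sorted): [10, 17, 47, 56, 68, 75, 77, 90, 96, 109, 113, 126, 133, 139, 150, 157, 169, 185, 192]

Fragment lengths:
  10→17: 7 bp
  17→47: 30 bp
  47→56: 9 bp
  56→68: 12 bp
  68→75: 7 bp
  75→77: 2 bp
  77→90: 13 bp
  90→96: 6 bp
  96→109: 13 bp
  109→113: 4 bp
  113→126: 13 bp
  126→133: 7 bp
  133→139: 6 bp
  139→150: 11 bp
  150→157: 7 bp
  157→169: 12 bp
  169→185: 16 bp
  185→192: 7 bp
  192→10 (wrap): 199-192+10 = 17 bp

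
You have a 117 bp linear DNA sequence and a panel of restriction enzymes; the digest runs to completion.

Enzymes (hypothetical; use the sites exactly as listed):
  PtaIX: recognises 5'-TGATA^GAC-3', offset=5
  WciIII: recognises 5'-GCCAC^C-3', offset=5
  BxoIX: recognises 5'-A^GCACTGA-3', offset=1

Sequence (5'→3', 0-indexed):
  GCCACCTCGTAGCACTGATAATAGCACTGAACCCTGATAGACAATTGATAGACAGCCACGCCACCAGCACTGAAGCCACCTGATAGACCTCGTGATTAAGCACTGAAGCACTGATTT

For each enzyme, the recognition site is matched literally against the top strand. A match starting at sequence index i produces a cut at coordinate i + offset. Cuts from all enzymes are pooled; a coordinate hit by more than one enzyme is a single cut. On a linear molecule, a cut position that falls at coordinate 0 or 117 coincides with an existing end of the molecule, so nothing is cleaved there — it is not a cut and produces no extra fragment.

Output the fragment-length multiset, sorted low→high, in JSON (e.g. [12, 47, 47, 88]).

[2,5,6,6,8,10,11,12,13,14,14,16]

Site scan:
  PtaIX (TGATAGAC, off=5): starts [34, 45, 80] → cuts [39, 50, 85]
  WciIII (GCCACC, off=5): starts [0, 59, 74] → cuts [5, 64, 79]
  BxoIX (AGCACTGA, off=1): starts [10, 22, 65, 98, 106] → cuts [11, 23, 66, 99, 107]

All cut coordinates (distinct, sorted): [5, 11, 23, 39, 50, 64, 66, 79, 85, 99, 107]

Fragments:
  [0,5): 5 bp
  [5,11): 6 bp
  [11,23): 12 bp
  [23,39): 16 bp
  [39,50): 11 bp
  [50,64): 14 bp
  [64,66): 2 bp
  [66,79): 13 bp
  [79,85): 6 bp
  [85,99): 14 bp
  [99,107): 8 bp
  [107,117): 10 bp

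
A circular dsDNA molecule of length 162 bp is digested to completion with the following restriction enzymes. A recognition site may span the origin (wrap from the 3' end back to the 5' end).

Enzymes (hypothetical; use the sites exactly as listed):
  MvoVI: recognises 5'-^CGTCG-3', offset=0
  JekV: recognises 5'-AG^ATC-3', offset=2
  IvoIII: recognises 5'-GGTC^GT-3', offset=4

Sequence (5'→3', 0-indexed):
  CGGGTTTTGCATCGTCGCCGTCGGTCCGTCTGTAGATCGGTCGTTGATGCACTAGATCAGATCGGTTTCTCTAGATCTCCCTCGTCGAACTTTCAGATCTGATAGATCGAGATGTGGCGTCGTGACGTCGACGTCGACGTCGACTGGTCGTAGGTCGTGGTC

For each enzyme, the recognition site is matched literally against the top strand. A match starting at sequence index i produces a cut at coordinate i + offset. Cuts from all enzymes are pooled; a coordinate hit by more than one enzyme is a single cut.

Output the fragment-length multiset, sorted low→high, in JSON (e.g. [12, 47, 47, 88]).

[5,6,6,6,7,7,8,8,9,12,12,13,14,14,17,18]

Per-enzyme occurrences:
  MvoVI CGTCG/0: at [12, 18, 82, 117, 125, 131, 137] ⇒ [12, 18, 82, 117, 125, 131, 137]
  JekV AGATC/2: at [33, 53, 58, 72, 94, 103] ⇒ [35, 55, 60, 74, 96, 105]
  IvoIII GGTCGT/4: at [38, 145, 152] ⇒ [42, 149, 156]

Pooled cuts: [12, 18, 35, 42, 55, 60, 74, 82, 96, 105, 117, 125, 131, 137, 149, 156]

Fragments:
  12→18: 6 bp
  18→35: 17 bp
  35→42: 7 bp
  42→55: 13 bp
  55→60: 5 bp
  60→74: 14 bp
  74→82: 8 bp
  82→96: 14 bp
  96→105: 9 bp
  105→117: 12 bp
  117→125: 8 bp
  125→131: 6 bp
  131→137: 6 bp
  137→149: 12 bp
  149→156: 7 bp
  156→12 (wrap): 162-156+12 = 18 bp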